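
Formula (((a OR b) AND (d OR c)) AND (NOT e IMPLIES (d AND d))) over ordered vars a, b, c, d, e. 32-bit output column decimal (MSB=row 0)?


Formula: (((a OR b) AND (d OR c)) AND (NOT e IMPLIES (d AND d))) over a, b, c, d, e (32 rows)
Evaluate each row (bits = a,b,c,d,e, MSB first):
  row 0 [00000]: (((0 OR 0) AND (0 OR 0)) AND (NOT 0 IMPLIES (0 AND 0))) -> 0
  row 1 [00001]: (((0 OR 0) AND (0 OR 0)) AND (NOT 1 IMPLIES (0 AND 0))) -> 0
  row 2 [00010]: (((0 OR 0) AND (1 OR 0)) AND (NOT 0 IMPLIES (1 AND 1))) -> 0
  row 3 [00011]: (((0 OR 0) AND (1 OR 0)) AND (NOT 1 IMPLIES (1 AND 1))) -> 0
  row 4 [00100]: (((0 OR 0) AND (0 OR 1)) AND (NOT 0 IMPLIES (0 AND 0))) -> 0
  row 5 [00101]: (((0 OR 0) AND (0 OR 1)) AND (NOT 1 IMPLIES (0 AND 0))) -> 0
  row 6 [00110]: (((0 OR 0) AND (1 OR 1)) AND (NOT 0 IMPLIES (1 AND 1))) -> 0
  row 7 [00111]: (((0 OR 0) AND (1 OR 1)) AND (NOT 1 IMPLIES (1 AND 1))) -> 0
  row 8 [01000]: (((0 OR 1) AND (0 OR 0)) AND (NOT 0 IMPLIES (0 AND 0))) -> 0
  row 9 [01001]: (((0 OR 1) AND (0 OR 0)) AND (NOT 1 IMPLIES (0 AND 0))) -> 0
  row 10 [01010]: (((0 OR 1) AND (1 OR 0)) AND (NOT 0 IMPLIES (1 AND 1))) -> 1
  row 11 [01011]: (((0 OR 1) AND (1 OR 0)) AND (NOT 1 IMPLIES (1 AND 1))) -> 1
  row 12 [01100]: (((0 OR 1) AND (0 OR 1)) AND (NOT 0 IMPLIES (0 AND 0))) -> 0
  row 13 [01101]: (((0 OR 1) AND (0 OR 1)) AND (NOT 1 IMPLIES (0 AND 0))) -> 1
  row 14 [01110]: (((0 OR 1) AND (1 OR 1)) AND (NOT 0 IMPLIES (1 AND 1))) -> 1
  row 15 [01111]: (((0 OR 1) AND (1 OR 1)) AND (NOT 1 IMPLIES (1 AND 1))) -> 1
  row 16 [10000]: (((1 OR 0) AND (0 OR 0)) AND (NOT 0 IMPLIES (0 AND 0))) -> 0
  row 17 [10001]: (((1 OR 0) AND (0 OR 0)) AND (NOT 1 IMPLIES (0 AND 0))) -> 0
  row 18 [10010]: (((1 OR 0) AND (1 OR 0)) AND (NOT 0 IMPLIES (1 AND 1))) -> 1
  row 19 [10011]: (((1 OR 0) AND (1 OR 0)) AND (NOT 1 IMPLIES (1 AND 1))) -> 1
  row 20 [10100]: (((1 OR 0) AND (0 OR 1)) AND (NOT 0 IMPLIES (0 AND 0))) -> 0
  row 21 [10101]: (((1 OR 0) AND (0 OR 1)) AND (NOT 1 IMPLIES (0 AND 0))) -> 1
  row 22 [10110]: (((1 OR 0) AND (1 OR 1)) AND (NOT 0 IMPLIES (1 AND 1))) -> 1
  row 23 [10111]: (((1 OR 0) AND (1 OR 1)) AND (NOT 1 IMPLIES (1 AND 1))) -> 1
  row 24 [11000]: (((1 OR 1) AND (0 OR 0)) AND (NOT 0 IMPLIES (0 AND 0))) -> 0
  row 25 [11001]: (((1 OR 1) AND (0 OR 0)) AND (NOT 1 IMPLIES (0 AND 0))) -> 0
  row 26 [11010]: (((1 OR 1) AND (1 OR 0)) AND (NOT 0 IMPLIES (1 AND 1))) -> 1
  row 27 [11011]: (((1 OR 1) AND (1 OR 0)) AND (NOT 1 IMPLIES (1 AND 1))) -> 1
  row 28 [11100]: (((1 OR 1) AND (0 OR 1)) AND (NOT 0 IMPLIES (0 AND 0))) -> 0
  row 29 [11101]: (((1 OR 1) AND (0 OR 1)) AND (NOT 1 IMPLIES (0 AND 0))) -> 1
  row 30 [11110]: (((1 OR 1) AND (1 OR 1)) AND (NOT 0 IMPLIES (1 AND 1))) -> 1
  row 31 [11111]: (((1 OR 1) AND (1 OR 1)) AND (NOT 1 IMPLIES (1 AND 1))) -> 1
Full result column, 4 rows per line (a,b,c fixed per line; d,e runs 00..11 left to right):
  rows 0-3 [a,b,c=000]: 0000  = hex 0
  rows 4-7 [a,b,c=001]: 0000  = hex 0
  rows 8-11 [a,b,c=010]: 0011  = hex 3
  rows 12-15 [a,b,c=011]: 0111  = hex 7
  rows 16-19 [a,b,c=100]: 0011  = hex 3
  rows 20-23 [a,b,c=101]: 0111  = hex 7
  rows 24-27 [a,b,c=110]: 0011  = hex 3
  rows 28-31 [a,b,c=111]: 0111  = hex 7
Output column (row 0 .. row 31) = 00000000001101110011011100110111
Output column grouped in 4s = 0000 0000 0011 0111 0011 0111 0011 0111 = 0x00373737
Convert to decimal digit by digit (value = value*16 + digit):
  0 -> 0
  0*16 + 0 = 0
  0*16 + 3 = 3
  3*16 + 7 = 55
  55*16 + 3 = 883
  883*16 + 7 = 14135
  14135*16 + 3 = 226163
  226163*16 + 7 = 3618615
Decimal = 3618615

3618615


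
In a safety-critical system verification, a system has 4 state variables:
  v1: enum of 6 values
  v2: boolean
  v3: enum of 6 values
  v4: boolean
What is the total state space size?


State space = product of domain sizes of all variables.
Domain sizes:
  v1 (enum of 6 values): 6
  v2 (boolean): 2
  v3 (enum of 6 values): 6
  v4 (boolean): 2
Product = 6 * 2 * 6 * 2 = 144

144


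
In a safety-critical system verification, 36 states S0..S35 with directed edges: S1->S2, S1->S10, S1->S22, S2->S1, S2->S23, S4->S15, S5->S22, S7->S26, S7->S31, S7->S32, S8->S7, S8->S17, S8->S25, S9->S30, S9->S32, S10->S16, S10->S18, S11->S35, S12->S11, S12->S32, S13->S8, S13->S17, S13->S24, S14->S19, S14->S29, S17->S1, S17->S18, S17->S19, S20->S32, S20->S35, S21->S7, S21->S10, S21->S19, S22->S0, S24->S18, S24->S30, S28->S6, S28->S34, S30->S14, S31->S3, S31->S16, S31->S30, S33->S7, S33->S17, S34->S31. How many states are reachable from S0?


BFS from S0:
  layer 0: {S0}
Reachable set: {S0}
Count = 1

1


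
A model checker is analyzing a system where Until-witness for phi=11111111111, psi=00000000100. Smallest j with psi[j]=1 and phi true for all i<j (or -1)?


(phi U psi) at 0: need smallest j with psi[j]=1 and phi[i]=1 for all i in [0,j).
Scan from step 0:
  step 0: phi=1, psi=0 -> continue
  step 1: phi=1, psi=0 -> continue
  step 2: phi=1, psi=0 -> continue
  step 3: phi=1, psi=0 -> continue
  step 8: psi=1 and phi held for [0,8) -> witness found
Witness step = 8

8


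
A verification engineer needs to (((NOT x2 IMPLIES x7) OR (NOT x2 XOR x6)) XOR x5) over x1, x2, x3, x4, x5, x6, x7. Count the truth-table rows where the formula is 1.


Formula: (((NOT x2 IMPLIES x7) OR (NOT x2 XOR x6)) XOR x5) over 7 vars (128 rows)
Evaluate each row (x1, x2, x3, x4, x5, x6, x7 as bits, MSB first):
  row 0 [0000000]: (((NOT 0 IMPLIES 0) OR (NOT 0 XOR 0)) XOR 0) -> 1
  row 1 [0000001]: (((NOT 0 IMPLIES 1) OR (NOT 0 XOR 0)) XOR 0) -> 1
  row 2 [0000010]: (((NOT 0 IMPLIES 0) OR (NOT 0 XOR 1)) XOR 0) -> 0
  row 3 [0000011]: (((NOT 0 IMPLIES 1) OR (NOT 0 XOR 1)) XOR 0) -> 1
  row 4 [0000100]: (((NOT 0 IMPLIES 0) OR (NOT 0 XOR 0)) XOR 1) -> 0
  (every remaining row is evaluated the same way; all 128 results are listed next)
Full result column, 8 rows per line (x1,x2,x3,x4 fixed per line; x5,x6,x7 runs 000..111 left to right):
  rows 0-7 [x1,x2,x3,x4=0000]: 11010010  (ones: 4)
  rows 8-15 [x1,x2,x3,x4=0001]: 11010010  (ones: 4)
  rows 16-23 [x1,x2,x3,x4=0010]: 11010010  (ones: 4)
  rows 24-31 [x1,x2,x3,x4=0011]: 11010010  (ones: 4)
  rows 32-39 [x1,x2,x3,x4=0100]: 11110000  (ones: 4)
  rows 40-47 [x1,x2,x3,x4=0101]: 11110000  (ones: 4)
  rows 48-55 [x1,x2,x3,x4=0110]: 11110000  (ones: 4)
  rows 56-63 [x1,x2,x3,x4=0111]: 11110000  (ones: 4)
  rows 64-71 [x1,x2,x3,x4=1000]: 11010010  (ones: 4)
  rows 72-79 [x1,x2,x3,x4=1001]: 11010010  (ones: 4)
  rows 80-87 [x1,x2,x3,x4=1010]: 11010010  (ones: 4)
  rows 88-95 [x1,x2,x3,x4=1011]: 11010010  (ones: 4)
  rows 96-103 [x1,x2,x3,x4=1100]: 11110000  (ones: 4)
  rows 104-111 [x1,x2,x3,x4=1101]: 11110000  (ones: 4)
  rows 112-119 [x1,x2,x3,x4=1110]: 11110000  (ones: 4)
  rows 120-127 [x1,x2,x3,x4=1111]: 11110000  (ones: 4)
Count of 1-rows = 4+4+4+4+4+4+4+4+4+4+4+4+4+4+4+4 = 64

64


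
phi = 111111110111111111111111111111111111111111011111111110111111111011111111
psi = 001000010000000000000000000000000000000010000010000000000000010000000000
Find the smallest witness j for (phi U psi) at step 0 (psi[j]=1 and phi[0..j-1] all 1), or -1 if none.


(phi U psi) at 0: need smallest j with psi[j]=1 and phi[i]=1 for all i in [0,j).
Scan from step 0:
  step 0: phi=1, psi=0 -> continue
  step 1: phi=1, psi=0 -> continue
  step 2: psi=1 and phi held for [0,2) -> witness found
Witness step = 2

2


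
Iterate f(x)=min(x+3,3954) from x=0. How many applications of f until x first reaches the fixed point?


Step 1: x=0, cap=3954, increment=3
Step 2: x grows by 3 each step until capped at 3954; fixed point is x=3954
Step 3: iterations = ceil(3954/3) = 1318

1318


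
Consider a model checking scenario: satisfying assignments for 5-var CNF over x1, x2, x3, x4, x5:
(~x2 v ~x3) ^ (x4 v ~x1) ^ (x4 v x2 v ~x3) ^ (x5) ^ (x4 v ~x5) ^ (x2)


CNF with 6 clauses over 5 vars (32 assignments).
An assignment satisfies CNF iff every clause has >=1 true literal.
Check each row (bits = x1,x2,x3,x4,x5; clause T/F shown):
  row 0 [00000]: clauses=TTTFTF -> 0
  row 1 [00001]: clauses=TTTTFF -> 0
  row 2 [00010]: clauses=TTTFTF -> 0
  row 3 [00011]: clauses=TTTTTF -> 0
  row 4 [00100]: clauses=TTFFTF -> 0
  row 5 [00101]: clauses=TTFTFF -> 0
  row 6 [00110]: clauses=TTTFTF -> 0
  row 7 [00111]: clauses=TTTTTF -> 0
  row 8 [01000]: clauses=TTTFTT -> 0
  row 9 [01001]: clauses=TTTTFT -> 0
  row 10 [01010]: clauses=TTTFTT -> 0
  row 11 [01011]: clauses=TTTTTT -> 1
  row 12 [01100]: clauses=FTTFTT -> 0
  row 13 [01101]: clauses=FTTTFT -> 0
  row 14 [01110]: clauses=FTTFTT -> 0
  row 15 [01111]: clauses=FTTTTT -> 0
  row 16 [10000]: clauses=TFTFTF -> 0
  row 17 [10001]: clauses=TFTTFF -> 0
  row 18 [10010]: clauses=TTTFTF -> 0
  row 19 [10011]: clauses=TTTTTF -> 0
  row 20 [10100]: clauses=TFFFTF -> 0
  row 21 [10101]: clauses=TFFTFF -> 0
  row 22 [10110]: clauses=TTTFTF -> 0
  row 23 [10111]: clauses=TTTTTF -> 0
  row 24 [11000]: clauses=TFTFTT -> 0
  row 25 [11001]: clauses=TFTTFT -> 0
  row 26 [11010]: clauses=TTTFTT -> 0
  row 27 [11011]: clauses=TTTTTT -> 1
  row 28 [11100]: clauses=FFTFTT -> 0
  row 29 [11101]: clauses=FFTTFT -> 0
  row 30 [11110]: clauses=FTTFTT -> 0
  row 31 [11111]: clauses=FTTTTT -> 0
Full result column, 8 rows per line (x1,x2 fixed per line; x3,x4,x5 runs 000..111 left to right):
  rows 0-7 [x1,x2=00]: 00000000  (ones: 0)
  rows 8-15 [x1,x2=01]: 00010000  (ones: 1)
  rows 16-23 [x1,x2=10]: 00000000  (ones: 0)
  rows 24-31 [x1,x2=11]: 00010000  (ones: 1)
Satisfying assignments = 0+1+0+1 = 2

2


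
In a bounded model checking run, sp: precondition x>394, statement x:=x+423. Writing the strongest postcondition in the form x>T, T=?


Formula: sp(P, x:=E) = exists old_x. (x = E[old_x/x]) AND P[old_x/x] (old_x is the value of x before the assignment; eliminate old_x by solving x = E[old_x/x] for old_x)
Step 1: Precondition P: x>394, i.e. old_x > 394
Step 2: Assignment gives x = old_x + 423, so old_x = x - 423
Step 3: Substitute into P: x - 423 > 394
Step 4: Simplify: x > 394+423 = 817

817


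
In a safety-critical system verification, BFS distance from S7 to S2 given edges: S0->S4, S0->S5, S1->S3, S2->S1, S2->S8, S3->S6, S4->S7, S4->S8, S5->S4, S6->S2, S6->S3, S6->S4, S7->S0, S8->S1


BFS layer-by-layer from S7:
  dist 0: {S7}
  dist 1: {S0}
  dist 2: {S4, S5}
  dist 3: {S8}
  dist 4: {S1}
  dist 5: {S3}
  dist 6: {S6}
  dist 7: {S2}
  -> S2 reached at distance 7
Shortest path length = 7

7


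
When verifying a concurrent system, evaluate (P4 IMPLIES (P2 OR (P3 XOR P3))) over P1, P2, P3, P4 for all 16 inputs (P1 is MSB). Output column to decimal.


Formula: (P4 IMPLIES (P2 OR (P3 XOR P3))) over P1, P2, P3, P4 (16 rows)
Evaluate each row (bits = P1,P2,P3,P4, MSB first):
  row 0 [0000]: (0 IMPLIES (0 OR (0 XOR 0))) -> 1
  row 1 [0001]: (1 IMPLIES (0 OR (0 XOR 0))) -> 0
  row 2 [0010]: (0 IMPLIES (0 OR (1 XOR 1))) -> 1
  row 3 [0011]: (1 IMPLIES (0 OR (1 XOR 1))) -> 0
  row 4 [0100]: (0 IMPLIES (1 OR (0 XOR 0))) -> 1
  row 5 [0101]: (1 IMPLIES (1 OR (0 XOR 0))) -> 1
  row 6 [0110]: (0 IMPLIES (1 OR (1 XOR 1))) -> 1
  row 7 [0111]: (1 IMPLIES (1 OR (1 XOR 1))) -> 1
  row 8 [1000]: (0 IMPLIES (0 OR (0 XOR 0))) -> 1
  row 9 [1001]: (1 IMPLIES (0 OR (0 XOR 0))) -> 0
  row 10 [1010]: (0 IMPLIES (0 OR (1 XOR 1))) -> 1
  row 11 [1011]: (1 IMPLIES (0 OR (1 XOR 1))) -> 0
  row 12 [1100]: (0 IMPLIES (1 OR (0 XOR 0))) -> 1
  row 13 [1101]: (1 IMPLIES (1 OR (0 XOR 0))) -> 1
  row 14 [1110]: (0 IMPLIES (1 OR (1 XOR 1))) -> 1
  row 15 [1111]: (1 IMPLIES (1 OR (1 XOR 1))) -> 1
Full result column, 4 rows per line (P1,P2 fixed per line; P3,P4 runs 00..11 left to right):
  rows 0-3 [P1,P2=00]: 1010  = hex A
  rows 4-7 [P1,P2=01]: 1111  = hex F
  rows 8-11 [P1,P2=10]: 1010  = hex A
  rows 12-15 [P1,P2=11]: 1111  = hex F
Output column (row 0 .. row 15) = 1010111110101111
Output column grouped in 4s = 1010 1111 1010 1111 = 0xAFAF
Convert to decimal digit by digit (value = value*16 + digit):
  A -> 10
  10*16 + 15 (F) = 175
  175*16 + 10 (A) = 2810
  2810*16 + 15 (F) = 44975
Decimal = 44975

44975


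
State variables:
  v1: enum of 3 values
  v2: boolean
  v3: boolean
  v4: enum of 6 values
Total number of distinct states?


State space = product of domain sizes of all variables.
Domain sizes:
  v1 (enum of 3 values): 3
  v2 (boolean): 2
  v3 (boolean): 2
  v4 (enum of 6 values): 6
Product = 3 * 2 * 2 * 6 = 72

72


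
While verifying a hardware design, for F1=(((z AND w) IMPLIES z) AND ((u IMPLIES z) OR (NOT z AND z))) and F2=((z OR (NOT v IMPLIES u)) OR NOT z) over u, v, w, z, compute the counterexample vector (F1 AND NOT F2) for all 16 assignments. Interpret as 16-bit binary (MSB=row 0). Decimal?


F1 = (((z AND w) IMPLIES z) AND ((u IMPLIES z) OR (NOT z AND z)))
F2 = ((z OR (NOT v IMPLIES u)) OR NOT z)
Counterexample to F1=>F2 is where F1=1 and F2=0.
Evaluate each row (bits = u,v,w,z, MSB first):
  row 0 [0000]: F1=1 F2=1 -> F1&~F2 -> 0
  row 1 [0001]: F1=1 F2=1 -> F1&~F2 -> 0
  row 2 [0010]: F1=1 F2=1 -> F1&~F2 -> 0
  row 3 [0011]: F1=1 F2=1 -> F1&~F2 -> 0
  row 4 [0100]: F1=1 F2=1 -> F1&~F2 -> 0
  row 5 [0101]: F1=1 F2=1 -> F1&~F2 -> 0
  row 6 [0110]: F1=1 F2=1 -> F1&~F2 -> 0
  row 7 [0111]: F1=1 F2=1 -> F1&~F2 -> 0
  row 8 [1000]: F1=0 F2=1 -> F1&~F2 -> 0
  row 9 [1001]: F1=1 F2=1 -> F1&~F2 -> 0
  row 10 [1010]: F1=0 F2=1 -> F1&~F2 -> 0
  row 11 [1011]: F1=1 F2=1 -> F1&~F2 -> 0
  row 12 [1100]: F1=0 F2=1 -> F1&~F2 -> 0
  row 13 [1101]: F1=1 F2=1 -> F1&~F2 -> 0
  row 14 [1110]: F1=0 F2=1 -> F1&~F2 -> 0
  row 15 [1111]: F1=1 F2=1 -> F1&~F2 -> 0
Full result column, 4 rows per line (u,v fixed per line; w,z runs 00..11 left to right):
  rows 0-3 [u,v=00]: 0000  = hex 0
  rows 4-7 [u,v=01]: 0000  = hex 0
  rows 8-11 [u,v=10]: 0000  = hex 0
  rows 12-15 [u,v=11]: 0000  = hex 0
Counterexample vector (row 0 .. row 15) = 0000000000000000
Output column grouped in 4s = 0000 0000 0000 0000 = 0x0000
Convert to decimal digit by digit (value = value*16 + digit):
  0 -> 0
  0*16 + 0 = 0
  0*16 + 0 = 0
  0*16 + 0 = 0
Decimal = 0

0


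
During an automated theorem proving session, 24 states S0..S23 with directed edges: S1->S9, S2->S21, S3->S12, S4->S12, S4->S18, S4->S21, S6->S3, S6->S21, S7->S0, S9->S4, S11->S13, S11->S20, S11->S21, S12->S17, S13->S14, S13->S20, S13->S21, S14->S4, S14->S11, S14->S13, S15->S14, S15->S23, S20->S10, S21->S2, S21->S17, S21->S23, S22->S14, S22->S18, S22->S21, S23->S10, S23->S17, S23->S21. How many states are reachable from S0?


BFS from S0:
  layer 0: {S0}
Reachable set: {S0}
Count = 1

1


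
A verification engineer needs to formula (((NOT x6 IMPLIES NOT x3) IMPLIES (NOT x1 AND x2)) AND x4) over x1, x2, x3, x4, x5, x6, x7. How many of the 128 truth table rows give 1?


Formula: (((NOT x6 IMPLIES NOT x3) IMPLIES (NOT x1 AND x2)) AND x4) over 7 vars (128 rows)
Evaluate each row (x1, x2, x3, x4, x5, x6, x7 as bits, MSB first):
  row 0 [0000000]: (((NOT 0 IMPLIES NOT 0) IMPLIES (NOT 0 AND 0)) AND 0) -> 0
  row 1 [0000001]: (((NOT 0 IMPLIES NOT 0) IMPLIES (NOT 0 AND 0)) AND 0) -> 0
  row 2 [0000010]: (((NOT 1 IMPLIES NOT 0) IMPLIES (NOT 0 AND 0)) AND 0) -> 0
  row 3 [0000011]: (((NOT 1 IMPLIES NOT 0) IMPLIES (NOT 0 AND 0)) AND 0) -> 0
  row 4 [0000100]: (((NOT 0 IMPLIES NOT 0) IMPLIES (NOT 0 AND 0)) AND 0) -> 0
  (every remaining row is evaluated the same way; all 128 results are listed next)
Full result column, 8 rows per line (x1,x2,x3,x4 fixed per line; x5,x6,x7 runs 000..111 left to right):
  rows 0-7 [x1,x2,x3,x4=0000]: 00000000  (ones: 0)
  rows 8-15 [x1,x2,x3,x4=0001]: 00000000  (ones: 0)
  rows 16-23 [x1,x2,x3,x4=0010]: 00000000  (ones: 0)
  rows 24-31 [x1,x2,x3,x4=0011]: 11001100  (ones: 4)
  rows 32-39 [x1,x2,x3,x4=0100]: 00000000  (ones: 0)
  rows 40-47 [x1,x2,x3,x4=0101]: 11111111  (ones: 8)
  rows 48-55 [x1,x2,x3,x4=0110]: 00000000  (ones: 0)
  rows 56-63 [x1,x2,x3,x4=0111]: 11111111  (ones: 8)
  rows 64-71 [x1,x2,x3,x4=1000]: 00000000  (ones: 0)
  rows 72-79 [x1,x2,x3,x4=1001]: 00000000  (ones: 0)
  rows 80-87 [x1,x2,x3,x4=1010]: 00000000  (ones: 0)
  rows 88-95 [x1,x2,x3,x4=1011]: 11001100  (ones: 4)
  rows 96-103 [x1,x2,x3,x4=1100]: 00000000  (ones: 0)
  rows 104-111 [x1,x2,x3,x4=1101]: 00000000  (ones: 0)
  rows 112-119 [x1,x2,x3,x4=1110]: 00000000  (ones: 0)
  rows 120-127 [x1,x2,x3,x4=1111]: 11001100  (ones: 4)
Count of 1-rows = 0+0+0+4+0+8+0+8+0+0+0+4+0+0+0+4 = 28

28


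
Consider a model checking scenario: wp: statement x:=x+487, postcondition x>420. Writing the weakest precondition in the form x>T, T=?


Formula: wp(x:=E, P) = P[E/x] (substitute E for x in postcondition)
Step 1: Postcondition: x>420
Step 2: Substitute x+487 for x: x+487>420
Step 3: Solve for x: x > 420-487 = -67

-67


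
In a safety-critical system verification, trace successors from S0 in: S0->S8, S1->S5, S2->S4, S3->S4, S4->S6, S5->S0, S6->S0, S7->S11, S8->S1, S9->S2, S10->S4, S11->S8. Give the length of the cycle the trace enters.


Trace from S0 until a state repeats:
  S0 -> S8 -> S1 -> S5 -> S0
S0 first seen at step 0, revisited at step 4.
Cycle length = 4 - 0 = 4

4


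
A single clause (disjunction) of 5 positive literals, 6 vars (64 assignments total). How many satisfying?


Step 1: Total=2^6=64
Step 2: Unsat when all 5 false: 2^1=2
Step 3: Sat=64-2=62

62


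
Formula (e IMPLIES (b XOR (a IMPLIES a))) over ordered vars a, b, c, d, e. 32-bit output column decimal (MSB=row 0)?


Formula: (e IMPLIES (b XOR (a IMPLIES a))) over a, b, c, d, e (32 rows)
Evaluate each row (bits = a,b,c,d,e, MSB first):
  row 0 [00000]: (0 IMPLIES (0 XOR (0 IMPLIES 0))) -> 1
  row 1 [00001]: (1 IMPLIES (0 XOR (0 IMPLIES 0))) -> 1
  row 2 [00010]: (0 IMPLIES (0 XOR (0 IMPLIES 0))) -> 1
  row 3 [00011]: (1 IMPLIES (0 XOR (0 IMPLIES 0))) -> 1
  row 4 [00100]: (0 IMPLIES (0 XOR (0 IMPLIES 0))) -> 1
  row 5 [00101]: (1 IMPLIES (0 XOR (0 IMPLIES 0))) -> 1
  row 6 [00110]: (0 IMPLIES (0 XOR (0 IMPLIES 0))) -> 1
  row 7 [00111]: (1 IMPLIES (0 XOR (0 IMPLIES 0))) -> 1
  row 8 [01000]: (0 IMPLIES (1 XOR (0 IMPLIES 0))) -> 1
  row 9 [01001]: (1 IMPLIES (1 XOR (0 IMPLIES 0))) -> 0
  row 10 [01010]: (0 IMPLIES (1 XOR (0 IMPLIES 0))) -> 1
  row 11 [01011]: (1 IMPLIES (1 XOR (0 IMPLIES 0))) -> 0
  row 12 [01100]: (0 IMPLIES (1 XOR (0 IMPLIES 0))) -> 1
  row 13 [01101]: (1 IMPLIES (1 XOR (0 IMPLIES 0))) -> 0
  row 14 [01110]: (0 IMPLIES (1 XOR (0 IMPLIES 0))) -> 1
  row 15 [01111]: (1 IMPLIES (1 XOR (0 IMPLIES 0))) -> 0
  row 16 [10000]: (0 IMPLIES (0 XOR (1 IMPLIES 1))) -> 1
  row 17 [10001]: (1 IMPLIES (0 XOR (1 IMPLIES 1))) -> 1
  row 18 [10010]: (0 IMPLIES (0 XOR (1 IMPLIES 1))) -> 1
  row 19 [10011]: (1 IMPLIES (0 XOR (1 IMPLIES 1))) -> 1
  row 20 [10100]: (0 IMPLIES (0 XOR (1 IMPLIES 1))) -> 1
  row 21 [10101]: (1 IMPLIES (0 XOR (1 IMPLIES 1))) -> 1
  row 22 [10110]: (0 IMPLIES (0 XOR (1 IMPLIES 1))) -> 1
  row 23 [10111]: (1 IMPLIES (0 XOR (1 IMPLIES 1))) -> 1
  row 24 [11000]: (0 IMPLIES (1 XOR (1 IMPLIES 1))) -> 1
  row 25 [11001]: (1 IMPLIES (1 XOR (1 IMPLIES 1))) -> 0
  row 26 [11010]: (0 IMPLIES (1 XOR (1 IMPLIES 1))) -> 1
  row 27 [11011]: (1 IMPLIES (1 XOR (1 IMPLIES 1))) -> 0
  row 28 [11100]: (0 IMPLIES (1 XOR (1 IMPLIES 1))) -> 1
  row 29 [11101]: (1 IMPLIES (1 XOR (1 IMPLIES 1))) -> 0
  row 30 [11110]: (0 IMPLIES (1 XOR (1 IMPLIES 1))) -> 1
  row 31 [11111]: (1 IMPLIES (1 XOR (1 IMPLIES 1))) -> 0
Full result column, 4 rows per line (a,b,c fixed per line; d,e runs 00..11 left to right):
  rows 0-3 [a,b,c=000]: 1111  = hex F
  rows 4-7 [a,b,c=001]: 1111  = hex F
  rows 8-11 [a,b,c=010]: 1010  = hex A
  rows 12-15 [a,b,c=011]: 1010  = hex A
  rows 16-19 [a,b,c=100]: 1111  = hex F
  rows 20-23 [a,b,c=101]: 1111  = hex F
  rows 24-27 [a,b,c=110]: 1010  = hex A
  rows 28-31 [a,b,c=111]: 1010  = hex A
Output column (row 0 .. row 31) = 11111111101010101111111110101010
Output column grouped in 4s = 1111 1111 1010 1010 1111 1111 1010 1010 = 0xFFAAFFAA
Convert to decimal digit by digit (value = value*16 + digit):
  F -> 15
  15*16 + 15 (F) = 255
  255*16 + 10 (A) = 4090
  4090*16 + 10 (A) = 65450
  65450*16 + 15 (F) = 1047215
  1047215*16 + 15 (F) = 16755455
  16755455*16 + 10 (A) = 268087290
  268087290*16 + 10 (A) = 4289396650
Decimal = 4289396650

4289396650


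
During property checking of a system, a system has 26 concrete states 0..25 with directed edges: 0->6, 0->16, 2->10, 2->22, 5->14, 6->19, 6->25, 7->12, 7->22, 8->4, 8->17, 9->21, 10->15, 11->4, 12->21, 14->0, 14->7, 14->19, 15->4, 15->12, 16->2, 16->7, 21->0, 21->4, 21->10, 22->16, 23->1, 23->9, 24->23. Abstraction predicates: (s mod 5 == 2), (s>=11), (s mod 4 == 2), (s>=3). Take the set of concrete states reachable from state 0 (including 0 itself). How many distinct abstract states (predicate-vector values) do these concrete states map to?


BFS from 0:
Concrete reachable: {0, 2, 4, 6, 7, 10, 12, 15, 16, 19, 21, 22, 25}
Abstract via predicates (s mod 5 == 2), (s>=11), (s mod 4 == 2), (s>=3):
  (0,0,0,0) <- {0}
  (0,0,0,1) <- {4}
  (0,0,1,1) <- {6, 10}
  (0,1,0,1) <- {15, 16, 19, 21, 25}
  (1,0,0,1) <- {7}
  (1,0,1,0) <- {2}
  (1,1,0,1) <- {12}
  (1,1,1,1) <- {22}
Distinct abstract states = 8

8


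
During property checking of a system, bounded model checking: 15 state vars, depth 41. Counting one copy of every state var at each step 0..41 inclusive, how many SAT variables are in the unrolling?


BMC unrolls to depth k, creating one copy of each state var for steps 0..k.
Step count = 41 + 1 = 42 (steps 0 through 41)
Vars per step = 15
Total = 15 * 42 = 630

630


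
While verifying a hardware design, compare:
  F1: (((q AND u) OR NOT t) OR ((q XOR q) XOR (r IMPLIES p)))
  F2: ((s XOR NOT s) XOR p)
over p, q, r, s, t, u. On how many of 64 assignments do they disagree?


F1 = (((q AND u) OR NOT t) OR ((q XOR q) XOR (r IMPLIES p)))
F2 = ((s XOR NOT s) XOR p)
Evaluate both on each of 64 rows (bits = p,q,r,s,t,u):
  row 0 [000000]: F1=1 F2=1 -> 0
  row 1 [000001]: F1=1 F2=1 -> 0
  row 2 [000010]: F1=1 F2=1 -> 0
  row 3 [000011]: F1=1 F2=1 -> 0
  row 4 [000100]: F1=1 F2=1 -> 0
  (every remaining row is evaluated the same way; all 64 results are listed next)
Full result column, 8 rows per line (p,q,r fixed per line; s,t,u runs 000..111 left to right):
  rows 0-7 [p,q,r=000]: 00000000  (ones: 0)
  rows 8-15 [p,q,r=001]: 00110011  (ones: 4)
  rows 16-23 [p,q,r=010]: 00000000  (ones: 0)
  rows 24-31 [p,q,r=011]: 00100010  (ones: 2)
  rows 32-39 [p,q,r=100]: 11111111  (ones: 8)
  rows 40-47 [p,q,r=101]: 11111111  (ones: 8)
  rows 48-55 [p,q,r=110]: 11111111  (ones: 8)
  rows 56-63 [p,q,r=111]: 11111111  (ones: 8)
Disagreements = 0+4+0+2+8+8+8+8 = 38

38


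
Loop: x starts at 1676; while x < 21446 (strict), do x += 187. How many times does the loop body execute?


Step 1: x goes from 1676 toward 21446 by 187; the body runs while x<21446, so iterations = ceil((bound-start)/step)
Step 2: Distance=19770
Step 3: ceil(19770/187)=106

106


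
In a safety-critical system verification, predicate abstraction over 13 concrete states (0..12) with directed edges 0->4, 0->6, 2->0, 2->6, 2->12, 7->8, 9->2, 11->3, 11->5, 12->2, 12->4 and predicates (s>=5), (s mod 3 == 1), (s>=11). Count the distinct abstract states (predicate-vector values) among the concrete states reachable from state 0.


BFS from 0:
Concrete reachable: {0, 4, 6}
Abstract via predicates (s>=5), (s mod 3 == 1), (s>=11):
  (0,0,0) <- {0}
  (0,1,0) <- {4}
  (1,0,0) <- {6}
Distinct abstract states = 3

3


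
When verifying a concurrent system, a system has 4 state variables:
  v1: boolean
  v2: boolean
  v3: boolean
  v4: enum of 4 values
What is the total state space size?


State space = product of domain sizes of all variables.
Domain sizes:
  v1 (boolean): 2
  v2 (boolean): 2
  v3 (boolean): 2
  v4 (enum of 4 values): 4
Product = 2 * 2 * 2 * 4 = 32

32


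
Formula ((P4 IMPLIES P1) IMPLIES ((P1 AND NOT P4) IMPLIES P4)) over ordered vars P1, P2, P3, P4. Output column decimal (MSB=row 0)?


Formula: ((P4 IMPLIES P1) IMPLIES ((P1 AND NOT P4) IMPLIES P4)) over P1, P2, P3, P4 (16 rows)
Evaluate each row (bits = P1,P2,P3,P4, MSB first):
  row 0 [0000]: ((0 IMPLIES 0) IMPLIES ((0 AND NOT 0) IMPLIES 0)) -> 1
  row 1 [0001]: ((1 IMPLIES 0) IMPLIES ((0 AND NOT 1) IMPLIES 1)) -> 1
  row 2 [0010]: ((0 IMPLIES 0) IMPLIES ((0 AND NOT 0) IMPLIES 0)) -> 1
  row 3 [0011]: ((1 IMPLIES 0) IMPLIES ((0 AND NOT 1) IMPLIES 1)) -> 1
  row 4 [0100]: ((0 IMPLIES 0) IMPLIES ((0 AND NOT 0) IMPLIES 0)) -> 1
  row 5 [0101]: ((1 IMPLIES 0) IMPLIES ((0 AND NOT 1) IMPLIES 1)) -> 1
  row 6 [0110]: ((0 IMPLIES 0) IMPLIES ((0 AND NOT 0) IMPLIES 0)) -> 1
  row 7 [0111]: ((1 IMPLIES 0) IMPLIES ((0 AND NOT 1) IMPLIES 1)) -> 1
  row 8 [1000]: ((0 IMPLIES 1) IMPLIES ((1 AND NOT 0) IMPLIES 0)) -> 0
  row 9 [1001]: ((1 IMPLIES 1) IMPLIES ((1 AND NOT 1) IMPLIES 1)) -> 1
  row 10 [1010]: ((0 IMPLIES 1) IMPLIES ((1 AND NOT 0) IMPLIES 0)) -> 0
  row 11 [1011]: ((1 IMPLIES 1) IMPLIES ((1 AND NOT 1) IMPLIES 1)) -> 1
  row 12 [1100]: ((0 IMPLIES 1) IMPLIES ((1 AND NOT 0) IMPLIES 0)) -> 0
  row 13 [1101]: ((1 IMPLIES 1) IMPLIES ((1 AND NOT 1) IMPLIES 1)) -> 1
  row 14 [1110]: ((0 IMPLIES 1) IMPLIES ((1 AND NOT 0) IMPLIES 0)) -> 0
  row 15 [1111]: ((1 IMPLIES 1) IMPLIES ((1 AND NOT 1) IMPLIES 1)) -> 1
Full result column, 4 rows per line (P1,P2 fixed per line; P3,P4 runs 00..11 left to right):
  rows 0-3 [P1,P2=00]: 1111  = hex F
  rows 4-7 [P1,P2=01]: 1111  = hex F
  rows 8-11 [P1,P2=10]: 0101  = hex 5
  rows 12-15 [P1,P2=11]: 0101  = hex 5
Output column (row 0 .. row 15) = 1111111101010101
Output column grouped in 4s = 1111 1111 0101 0101 = 0xFF55
Convert to decimal digit by digit (value = value*16 + digit):
  F -> 15
  15*16 + 15 (F) = 255
  255*16 + 5 = 4085
  4085*16 + 5 = 65365
Decimal = 65365

65365


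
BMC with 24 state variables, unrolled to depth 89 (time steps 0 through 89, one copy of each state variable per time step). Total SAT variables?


BMC unrolls to depth k, creating one copy of each state var for steps 0..k.
Step count = 89 + 1 = 90 (steps 0 through 89)
Vars per step = 24
Total = 24 * 90 = 2160

2160


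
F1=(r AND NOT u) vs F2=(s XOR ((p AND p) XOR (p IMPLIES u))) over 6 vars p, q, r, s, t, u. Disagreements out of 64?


F1 = (r AND NOT u)
F2 = (s XOR ((p AND p) XOR (p IMPLIES u)))
Evaluate both on each of 64 rows (bits = p,q,r,s,t,u):
  row 0 [000000]: F1=0 F2=1 (differ) -> 1
  row 1 [000001]: F1=0 F2=1 (differ) -> 1
  row 2 [000010]: F1=0 F2=1 (differ) -> 1
  row 3 [000011]: F1=0 F2=1 (differ) -> 1
  row 4 [000100]: F1=0 F2=0 -> 0
  (every remaining row is evaluated the same way; all 64 results are listed next)
Full result column, 8 rows per line (p,q,r fixed per line; s,t,u runs 000..111 left to right):
  rows 0-7 [p,q,r=000]: 11110000  (ones: 4)
  rows 8-15 [p,q,r=001]: 01011010  (ones: 4)
  rows 16-23 [p,q,r=010]: 11110000  (ones: 4)
  rows 24-31 [p,q,r=011]: 01011010  (ones: 4)
  rows 32-39 [p,q,r=100]: 10100101  (ones: 4)
  rows 40-47 [p,q,r=101]: 00001111  (ones: 4)
  rows 48-55 [p,q,r=110]: 10100101  (ones: 4)
  rows 56-63 [p,q,r=111]: 00001111  (ones: 4)
Disagreements = 4+4+4+4+4+4+4+4 = 32

32


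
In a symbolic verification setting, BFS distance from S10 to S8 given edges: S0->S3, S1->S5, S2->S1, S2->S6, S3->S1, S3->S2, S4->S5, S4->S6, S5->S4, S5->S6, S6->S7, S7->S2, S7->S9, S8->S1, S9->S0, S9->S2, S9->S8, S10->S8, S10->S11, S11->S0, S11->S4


BFS layer-by-layer from S10:
  dist 0: {S10}
  dist 1: {S8, S11}
  -> S8 reached at distance 1
Shortest path length = 1

1


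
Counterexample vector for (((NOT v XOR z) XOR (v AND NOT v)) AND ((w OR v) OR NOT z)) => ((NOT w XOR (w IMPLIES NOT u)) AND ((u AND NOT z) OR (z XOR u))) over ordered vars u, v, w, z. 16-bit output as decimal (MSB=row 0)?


F1 = (((NOT v XOR z) XOR (v AND NOT v)) AND ((w OR v) OR NOT z))
F2 = ((NOT w XOR (w IMPLIES NOT u)) AND ((u AND NOT z) OR (z XOR u)))
Counterexample to F1=>F2 is where F1=1 and F2=0.
Evaluate each row (bits = u,v,w,z, MSB first):
  row 0 [0000]: F1=1 F2=0 -> F1&~F2 -> 1
  row 1 [0001]: F1=0 F2=0 -> F1&~F2 -> 0
  row 2 [0010]: F1=1 F2=0 -> F1&~F2 -> 1
  row 3 [0011]: F1=0 F2=1 -> F1&~F2 -> 0
  row 4 [0100]: F1=0 F2=0 -> F1&~F2 -> 0
  row 5 [0101]: F1=1 F2=0 -> F1&~F2 -> 1
  row 6 [0110]: F1=0 F2=0 -> F1&~F2 -> 0
  row 7 [0111]: F1=1 F2=1 -> F1&~F2 -> 0
  row 8 [1000]: F1=1 F2=0 -> F1&~F2 -> 1
  row 9 [1001]: F1=0 F2=0 -> F1&~F2 -> 0
  row 10 [1010]: F1=1 F2=0 -> F1&~F2 -> 1
  row 11 [1011]: F1=0 F2=0 -> F1&~F2 -> 0
  row 12 [1100]: F1=0 F2=0 -> F1&~F2 -> 0
  row 13 [1101]: F1=1 F2=0 -> F1&~F2 -> 1
  row 14 [1110]: F1=0 F2=0 -> F1&~F2 -> 0
  row 15 [1111]: F1=1 F2=0 -> F1&~F2 -> 1
Full result column, 4 rows per line (u,v fixed per line; w,z runs 00..11 left to right):
  rows 0-3 [u,v=00]: 1010  = hex A
  rows 4-7 [u,v=01]: 0100  = hex 4
  rows 8-11 [u,v=10]: 1010  = hex A
  rows 12-15 [u,v=11]: 0101  = hex 5
Counterexample vector (row 0 .. row 15) = 1010010010100101
Output column grouped in 4s = 1010 0100 1010 0101 = 0xA4A5
Convert to decimal digit by digit (value = value*16 + digit):
  A -> 10
  10*16 + 4 = 164
  164*16 + 10 (A) = 2634
  2634*16 + 5 = 42149
Decimal = 42149

42149


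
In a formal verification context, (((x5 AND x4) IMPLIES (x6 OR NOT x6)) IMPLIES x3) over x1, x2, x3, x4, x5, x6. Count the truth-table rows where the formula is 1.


Formula: (((x5 AND x4) IMPLIES (x6 OR NOT x6)) IMPLIES x3) over 6 vars (64 rows)
Evaluate each row (x1, x2, x3, x4, x5, x6 as bits, MSB first):
  row 0 [000000]: (((0 AND 0) IMPLIES (0 OR NOT 0)) IMPLIES 0) -> 0
  row 1 [000001]: (((0 AND 0) IMPLIES (1 OR NOT 1)) IMPLIES 0) -> 0
  row 2 [000010]: (((1 AND 0) IMPLIES (0 OR NOT 0)) IMPLIES 0) -> 0
  row 3 [000011]: (((1 AND 0) IMPLIES (1 OR NOT 1)) IMPLIES 0) -> 0
  row 4 [000100]: (((0 AND 1) IMPLIES (0 OR NOT 0)) IMPLIES 0) -> 0
  (every remaining row is evaluated the same way; all 64 results are listed next)
Full result column, 8 rows per line (x1,x2,x3 fixed per line; x4,x5,x6 runs 000..111 left to right):
  rows 0-7 [x1,x2,x3=000]: 00000000  (ones: 0)
  rows 8-15 [x1,x2,x3=001]: 11111111  (ones: 8)
  rows 16-23 [x1,x2,x3=010]: 00000000  (ones: 0)
  rows 24-31 [x1,x2,x3=011]: 11111111  (ones: 8)
  rows 32-39 [x1,x2,x3=100]: 00000000  (ones: 0)
  rows 40-47 [x1,x2,x3=101]: 11111111  (ones: 8)
  rows 48-55 [x1,x2,x3=110]: 00000000  (ones: 0)
  rows 56-63 [x1,x2,x3=111]: 11111111  (ones: 8)
Count of 1-rows = 0+8+0+8+0+8+0+8 = 32

32


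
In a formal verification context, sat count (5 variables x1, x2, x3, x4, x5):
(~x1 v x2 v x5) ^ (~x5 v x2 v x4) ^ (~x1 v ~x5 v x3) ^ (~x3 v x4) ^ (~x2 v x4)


CNF with 5 clauses over 5 vars (32 assignments).
An assignment satisfies CNF iff every clause has >=1 true literal.
Check each row (bits = x1,x2,x3,x4,x5; clause T/F shown):
  row 0 [00000]: clauses=TTTTT -> 1
  row 1 [00001]: clauses=TFTTT -> 0
  row 2 [00010]: clauses=TTTTT -> 1
  row 3 [00011]: clauses=TTTTT -> 1
  row 4 [00100]: clauses=TTTFT -> 0
  row 5 [00101]: clauses=TFTFT -> 0
  row 6 [00110]: clauses=TTTTT -> 1
  row 7 [00111]: clauses=TTTTT -> 1
  row 8 [01000]: clauses=TTTTF -> 0
  row 9 [01001]: clauses=TTTTF -> 0
  row 10 [01010]: clauses=TTTTT -> 1
  row 11 [01011]: clauses=TTTTT -> 1
  row 12 [01100]: clauses=TTTFF -> 0
  row 13 [01101]: clauses=TTTFF -> 0
  row 14 [01110]: clauses=TTTTT -> 1
  row 15 [01111]: clauses=TTTTT -> 1
  row 16 [10000]: clauses=FTTTT -> 0
  row 17 [10001]: clauses=TFFTT -> 0
  row 18 [10010]: clauses=FTTTT -> 0
  row 19 [10011]: clauses=TTFTT -> 0
  row 20 [10100]: clauses=FTTFT -> 0
  row 21 [10101]: clauses=TFTFT -> 0
  row 22 [10110]: clauses=FTTTT -> 0
  row 23 [10111]: clauses=TTTTT -> 1
  row 24 [11000]: clauses=TTTTF -> 0
  row 25 [11001]: clauses=TTFTF -> 0
  row 26 [11010]: clauses=TTTTT -> 1
  row 27 [11011]: clauses=TTFTT -> 0
  row 28 [11100]: clauses=TTTFF -> 0
  row 29 [11101]: clauses=TTTFF -> 0
  row 30 [11110]: clauses=TTTTT -> 1
  row 31 [11111]: clauses=TTTTT -> 1
Full result column, 8 rows per line (x1,x2 fixed per line; x3,x4,x5 runs 000..111 left to right):
  rows 0-7 [x1,x2=00]: 10110011  (ones: 5)
  rows 8-15 [x1,x2=01]: 00110011  (ones: 4)
  rows 16-23 [x1,x2=10]: 00000001  (ones: 1)
  rows 24-31 [x1,x2=11]: 00100011  (ones: 3)
Satisfying assignments = 5+4+1+3 = 13

13


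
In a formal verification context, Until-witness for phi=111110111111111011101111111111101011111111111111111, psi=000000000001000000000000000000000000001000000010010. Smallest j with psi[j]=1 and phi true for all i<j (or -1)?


(phi U psi) at 0: need smallest j with psi[j]=1 and phi[i]=1 for all i in [0,j).
Scan from step 0:
  step 0: phi=1, psi=0 -> continue
  step 1: phi=1, psi=0 -> continue
  step 2: phi=1, psi=0 -> continue
  step 3: phi=1, psi=0 -> continue
  step 5: phi=0 -> phi-prefix broken from here
  step 11: psi=1 but phi already failed -> not a witness
  step 38: psi=1 but phi already failed -> not a witness
  step 46: psi=1 but phi already failed -> not a witness
  step 49: psi=1 but phi already failed -> not a witness
  end of trace: no witness -> -1
Witness step = -1

-1


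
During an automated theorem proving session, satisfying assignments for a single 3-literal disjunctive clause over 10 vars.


Step 1: Total=2^10=1024
Step 2: Unsat when all 3 false: 2^7=128
Step 3: Sat=1024-128=896

896


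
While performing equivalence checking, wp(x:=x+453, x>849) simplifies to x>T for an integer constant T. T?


Formula: wp(x:=E, P) = P[E/x] (substitute E for x in postcondition)
Step 1: Postcondition: x>849
Step 2: Substitute x+453 for x: x+453>849
Step 3: Solve for x: x > 849-453 = 396

396


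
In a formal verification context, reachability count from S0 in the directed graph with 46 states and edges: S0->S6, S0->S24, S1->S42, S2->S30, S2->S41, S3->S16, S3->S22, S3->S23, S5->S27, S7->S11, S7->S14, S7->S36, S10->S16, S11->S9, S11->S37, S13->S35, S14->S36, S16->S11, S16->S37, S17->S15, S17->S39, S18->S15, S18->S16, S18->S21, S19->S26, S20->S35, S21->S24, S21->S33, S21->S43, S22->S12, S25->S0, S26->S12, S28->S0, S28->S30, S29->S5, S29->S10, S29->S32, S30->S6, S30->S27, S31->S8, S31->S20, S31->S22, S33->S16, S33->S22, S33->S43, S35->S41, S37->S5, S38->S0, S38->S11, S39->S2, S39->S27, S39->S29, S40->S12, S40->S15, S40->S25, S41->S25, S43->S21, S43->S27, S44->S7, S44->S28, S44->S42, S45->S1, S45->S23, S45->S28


BFS from S0:
  layer 0: {S0}
  layer 1: {S6, S24}
Reachable set: {S0, S6, S24}
Count = 3

3


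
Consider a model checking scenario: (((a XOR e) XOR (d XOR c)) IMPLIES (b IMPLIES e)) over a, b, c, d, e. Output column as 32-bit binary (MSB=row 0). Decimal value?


Formula: (((a XOR e) XOR (d XOR c)) IMPLIES (b IMPLIES e)) over a, b, c, d, e (32 rows)
Evaluate each row (bits = a,b,c,d,e, MSB first):
  row 0 [00000]: (((0 XOR 0) XOR (0 XOR 0)) IMPLIES (0 IMPLIES 0)) -> 1
  row 1 [00001]: (((0 XOR 1) XOR (0 XOR 0)) IMPLIES (0 IMPLIES 1)) -> 1
  row 2 [00010]: (((0 XOR 0) XOR (1 XOR 0)) IMPLIES (0 IMPLIES 0)) -> 1
  row 3 [00011]: (((0 XOR 1) XOR (1 XOR 0)) IMPLIES (0 IMPLIES 1)) -> 1
  row 4 [00100]: (((0 XOR 0) XOR (0 XOR 1)) IMPLIES (0 IMPLIES 0)) -> 1
  row 5 [00101]: (((0 XOR 1) XOR (0 XOR 1)) IMPLIES (0 IMPLIES 1)) -> 1
  row 6 [00110]: (((0 XOR 0) XOR (1 XOR 1)) IMPLIES (0 IMPLIES 0)) -> 1
  row 7 [00111]: (((0 XOR 1) XOR (1 XOR 1)) IMPLIES (0 IMPLIES 1)) -> 1
  row 8 [01000]: (((0 XOR 0) XOR (0 XOR 0)) IMPLIES (1 IMPLIES 0)) -> 1
  row 9 [01001]: (((0 XOR 1) XOR (0 XOR 0)) IMPLIES (1 IMPLIES 1)) -> 1
  row 10 [01010]: (((0 XOR 0) XOR (1 XOR 0)) IMPLIES (1 IMPLIES 0)) -> 0
  row 11 [01011]: (((0 XOR 1) XOR (1 XOR 0)) IMPLIES (1 IMPLIES 1)) -> 1
  row 12 [01100]: (((0 XOR 0) XOR (0 XOR 1)) IMPLIES (1 IMPLIES 0)) -> 0
  row 13 [01101]: (((0 XOR 1) XOR (0 XOR 1)) IMPLIES (1 IMPLIES 1)) -> 1
  row 14 [01110]: (((0 XOR 0) XOR (1 XOR 1)) IMPLIES (1 IMPLIES 0)) -> 1
  row 15 [01111]: (((0 XOR 1) XOR (1 XOR 1)) IMPLIES (1 IMPLIES 1)) -> 1
  row 16 [10000]: (((1 XOR 0) XOR (0 XOR 0)) IMPLIES (0 IMPLIES 0)) -> 1
  row 17 [10001]: (((1 XOR 1) XOR (0 XOR 0)) IMPLIES (0 IMPLIES 1)) -> 1
  row 18 [10010]: (((1 XOR 0) XOR (1 XOR 0)) IMPLIES (0 IMPLIES 0)) -> 1
  row 19 [10011]: (((1 XOR 1) XOR (1 XOR 0)) IMPLIES (0 IMPLIES 1)) -> 1
  row 20 [10100]: (((1 XOR 0) XOR (0 XOR 1)) IMPLIES (0 IMPLIES 0)) -> 1
  row 21 [10101]: (((1 XOR 1) XOR (0 XOR 1)) IMPLIES (0 IMPLIES 1)) -> 1
  row 22 [10110]: (((1 XOR 0) XOR (1 XOR 1)) IMPLIES (0 IMPLIES 0)) -> 1
  row 23 [10111]: (((1 XOR 1) XOR (1 XOR 1)) IMPLIES (0 IMPLIES 1)) -> 1
  row 24 [11000]: (((1 XOR 0) XOR (0 XOR 0)) IMPLIES (1 IMPLIES 0)) -> 0
  row 25 [11001]: (((1 XOR 1) XOR (0 XOR 0)) IMPLIES (1 IMPLIES 1)) -> 1
  row 26 [11010]: (((1 XOR 0) XOR (1 XOR 0)) IMPLIES (1 IMPLIES 0)) -> 1
  row 27 [11011]: (((1 XOR 1) XOR (1 XOR 0)) IMPLIES (1 IMPLIES 1)) -> 1
  row 28 [11100]: (((1 XOR 0) XOR (0 XOR 1)) IMPLIES (1 IMPLIES 0)) -> 1
  row 29 [11101]: (((1 XOR 1) XOR (0 XOR 1)) IMPLIES (1 IMPLIES 1)) -> 1
  row 30 [11110]: (((1 XOR 0) XOR (1 XOR 1)) IMPLIES (1 IMPLIES 0)) -> 0
  row 31 [11111]: (((1 XOR 1) XOR (1 XOR 1)) IMPLIES (1 IMPLIES 1)) -> 1
Full result column, 4 rows per line (a,b,c fixed per line; d,e runs 00..11 left to right):
  rows 0-3 [a,b,c=000]: 1111  = hex F
  rows 4-7 [a,b,c=001]: 1111  = hex F
  rows 8-11 [a,b,c=010]: 1101  = hex D
  rows 12-15 [a,b,c=011]: 0111  = hex 7
  rows 16-19 [a,b,c=100]: 1111  = hex F
  rows 20-23 [a,b,c=101]: 1111  = hex F
  rows 24-27 [a,b,c=110]: 0111  = hex 7
  rows 28-31 [a,b,c=111]: 1101  = hex D
Output column (row 0 .. row 31) = 11111111110101111111111101111101
Output column grouped in 4s = 1111 1111 1101 0111 1111 1111 0111 1101 = 0xFFD7FF7D
Convert to decimal digit by digit (value = value*16 + digit):
  F -> 15
  15*16 + 15 (F) = 255
  255*16 + 13 (D) = 4093
  4093*16 + 7 = 65495
  65495*16 + 15 (F) = 1047935
  1047935*16 + 15 (F) = 16766975
  16766975*16 + 7 = 268271607
  268271607*16 + 13 (D) = 4292345725
Decimal = 4292345725

4292345725


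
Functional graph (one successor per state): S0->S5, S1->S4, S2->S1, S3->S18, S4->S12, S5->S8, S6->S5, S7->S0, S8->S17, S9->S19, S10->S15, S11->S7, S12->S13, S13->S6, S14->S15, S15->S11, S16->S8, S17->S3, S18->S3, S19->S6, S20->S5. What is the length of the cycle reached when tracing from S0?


Trace from S0 until a state repeats:
  S0 -> S5 -> S8 -> S17 -> S3 -> S18 -> S3
S3 first seen at step 4, revisited at step 6.
Cycle length = 6 - 4 = 2

2


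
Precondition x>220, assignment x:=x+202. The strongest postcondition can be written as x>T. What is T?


Formula: sp(P, x:=E) = exists old_x. (x = E[old_x/x]) AND P[old_x/x] (old_x is the value of x before the assignment; eliminate old_x by solving x = E[old_x/x] for old_x)
Step 1: Precondition P: x>220, i.e. old_x > 220
Step 2: Assignment gives x = old_x + 202, so old_x = x - 202
Step 3: Substitute into P: x - 202 > 220
Step 4: Simplify: x > 220+202 = 422

422


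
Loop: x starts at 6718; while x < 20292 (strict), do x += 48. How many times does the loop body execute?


Step 1: x goes from 6718 toward 20292 by 48; the body runs while x<20292, so iterations = ceil((bound-start)/step)
Step 2: Distance=13574
Step 3: ceil(13574/48)=283

283


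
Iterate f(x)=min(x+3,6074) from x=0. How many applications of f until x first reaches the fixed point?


Step 1: x=0, cap=6074, increment=3
Step 2: x grows by 3 each step until capped at 6074; fixed point is x=6074
Step 3: iterations = ceil(6074/3) = 2025

2025


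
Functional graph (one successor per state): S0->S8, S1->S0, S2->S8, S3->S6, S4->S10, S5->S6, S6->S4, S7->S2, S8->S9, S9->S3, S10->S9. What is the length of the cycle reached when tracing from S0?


Trace from S0 until a state repeats:
  S0 -> S8 -> S9 -> S3 -> S6 -> S4 -> S10 -> S9
S9 first seen at step 2, revisited at step 7.
Cycle length = 7 - 2 = 5

5


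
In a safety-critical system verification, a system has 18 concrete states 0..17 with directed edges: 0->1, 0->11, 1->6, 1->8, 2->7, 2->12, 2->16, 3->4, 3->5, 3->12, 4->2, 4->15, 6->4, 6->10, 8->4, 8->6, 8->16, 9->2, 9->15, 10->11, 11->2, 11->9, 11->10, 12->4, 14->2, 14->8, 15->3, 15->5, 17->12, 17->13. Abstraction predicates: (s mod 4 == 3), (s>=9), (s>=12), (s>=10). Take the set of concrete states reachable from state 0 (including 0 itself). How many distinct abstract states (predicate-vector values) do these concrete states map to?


BFS from 0:
Concrete reachable: {0, 1, 2, 3, 4, 5, 6, 7, 8, 9, 10, 11, 12, 15, 16}
Abstract via predicates (s mod 4 == 3), (s>=9), (s>=12), (s>=10):
  (0,0,0,0) <- {0, 1, 2, 4, 5, 6, 8}
  (0,1,0,0) <- {9}
  (0,1,0,1) <- {10}
  (0,1,1,1) <- {12, 16}
  (1,0,0,0) <- {3, 7}
  (1,1,0,1) <- {11}
  (1,1,1,1) <- {15}
Distinct abstract states = 7

7
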